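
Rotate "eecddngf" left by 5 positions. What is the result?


Input: "eecddngf", rotate left by 5
First 5 characters: "eecdd"
Remaining characters: "ngf"
Concatenate remaining + first: "ngf" + "eecdd" = "ngfeecdd"

ngfeecdd


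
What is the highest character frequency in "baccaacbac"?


Input: baccaacbac
Character counts:
  'a': 4
  'b': 2
  'c': 4
Maximum frequency: 4

4


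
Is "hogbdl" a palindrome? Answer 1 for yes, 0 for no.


Input: hogbdl
Reversed: ldbgoh
  Compare pos 0 ('h') with pos 5 ('l'): MISMATCH
  Compare pos 1 ('o') with pos 4 ('d'): MISMATCH
  Compare pos 2 ('g') with pos 3 ('b'): MISMATCH
Result: not a palindrome

0


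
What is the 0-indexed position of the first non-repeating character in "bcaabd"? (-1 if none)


Input: bcaabd
Character frequencies:
  'a': 2
  'b': 2
  'c': 1
  'd': 1
Scanning left to right for freq == 1:
  Position 0 ('b'): freq=2, skip
  Position 1 ('c'): unique! => answer = 1

1


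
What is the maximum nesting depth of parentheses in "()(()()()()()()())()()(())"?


Input: "()(()()()()()()())()()(())"
Tracking depth:
  Position 0 '(': depth becomes 1
  Position 1 ')': depth becomes 0
  Position 2 '(': depth becomes 1
  Position 3 '(': depth becomes 2
  Position 4 ')': depth becomes 1
  Position 5 '(': depth becomes 2
  Position 6 ')': depth becomes 1
  Position 7 '(': depth becomes 2
  Position 8 ')': depth becomes 1
  Position 9 '(': depth becomes 2
  Position 10 ')': depth becomes 1
  Position 11 '(': depth becomes 2
  Position 12 ')': depth becomes 1
  Position 13 '(': depth becomes 2
  Position 14 ')': depth becomes 1
  Position 15 '(': depth becomes 2
  Position 16 ')': depth becomes 1
  Position 17 ')': depth becomes 0
  Position 18 '(': depth becomes 1
  Position 19 ')': depth becomes 0
  Position 20 '(': depth becomes 1
  Position 21 ')': depth becomes 0
  Position 22 '(': depth becomes 1
  Position 23 '(': depth becomes 2
  Position 24 ')': depth becomes 1
  Position 25 ')': depth becomes 0
Maximum depth reached: 2

2


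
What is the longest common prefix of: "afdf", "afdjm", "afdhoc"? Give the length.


Words: afdf, afdjm, afdhoc
  Position 0: all 'a' => match
  Position 1: all 'f' => match
  Position 2: all 'd' => match
  Position 3: ('f', 'j', 'h') => mismatch, stop
LCP = "afd" (length 3)

3


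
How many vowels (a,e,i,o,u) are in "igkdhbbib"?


Input: igkdhbbib
Checking each character:
  'i' at position 0: vowel (running total: 1)
  'g' at position 1: consonant
  'k' at position 2: consonant
  'd' at position 3: consonant
  'h' at position 4: consonant
  'b' at position 5: consonant
  'b' at position 6: consonant
  'i' at position 7: vowel (running total: 2)
  'b' at position 8: consonant
Total vowels: 2

2


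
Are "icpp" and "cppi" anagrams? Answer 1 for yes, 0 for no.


Strings: "icpp", "cppi"
Sorted first:  cipp
Sorted second: cipp
Sorted forms match => anagrams

1


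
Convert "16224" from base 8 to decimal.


Input: "16224" in base 8
Positional expansion:
  Digit '1' (value 1) x 8^4 = 4096
  Digit '6' (value 6) x 8^3 = 3072
  Digit '2' (value 2) x 8^2 = 128
  Digit '2' (value 2) x 8^1 = 16
  Digit '4' (value 4) x 8^0 = 4
Sum = 7316

7316


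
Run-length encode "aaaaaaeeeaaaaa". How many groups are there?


Input: aaaaaaeeeaaaaa
Scanning for consecutive runs:
  Group 1: 'a' x 6 (positions 0-5)
  Group 2: 'e' x 3 (positions 6-8)
  Group 3: 'a' x 5 (positions 9-13)
Total groups: 3

3


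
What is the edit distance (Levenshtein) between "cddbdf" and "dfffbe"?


Computing edit distance: "cddbdf" -> "dfffbe"
DP table:
           d    f    f    f    b    e
      0    1    2    3    4    5    6
  c   1    1    2    3    4    5    6
  d   2    1    2    3    4    5    6
  d   3    2    2    3    4    5    6
  b   4    3    3    3    4    4    5
  d   5    4    4    4    4    5    5
  f   6    5    4    4    4    5    6
Edit distance = dp[6][6] = 6

6


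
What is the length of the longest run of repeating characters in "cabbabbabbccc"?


Input: "cabbabbabbccc"
Scanning for longest run:
  Position 1 ('a'): new char, reset run to 1
  Position 2 ('b'): new char, reset run to 1
  Position 3 ('b'): continues run of 'b', length=2
  Position 4 ('a'): new char, reset run to 1
  Position 5 ('b'): new char, reset run to 1
  Position 6 ('b'): continues run of 'b', length=2
  Position 7 ('a'): new char, reset run to 1
  Position 8 ('b'): new char, reset run to 1
  Position 9 ('b'): continues run of 'b', length=2
  Position 10 ('c'): new char, reset run to 1
  Position 11 ('c'): continues run of 'c', length=2
  Position 12 ('c'): continues run of 'c', length=3
Longest run: 'c' with length 3

3


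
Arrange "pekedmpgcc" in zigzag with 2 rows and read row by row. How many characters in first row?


Zigzag "pekedmpgcc" into 2 rows:
Placing characters:
  'p' => row 0
  'e' => row 1
  'k' => row 0
  'e' => row 1
  'd' => row 0
  'm' => row 1
  'p' => row 0
  'g' => row 1
  'c' => row 0
  'c' => row 1
Rows:
  Row 0: "pkdpc"
  Row 1: "eemgc"
First row length: 5

5


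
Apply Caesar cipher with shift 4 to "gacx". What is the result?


Caesar cipher: shift "gacx" by 4
  'g' (pos 6) + 4 = pos 10 = 'k'
  'a' (pos 0) + 4 = pos 4 = 'e'
  'c' (pos 2) + 4 = pos 6 = 'g'
  'x' (pos 23) + 4 = pos 1 = 'b'
Result: kegb

kegb


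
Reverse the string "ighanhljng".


Input: ighanhljng
Reading characters right to left:
  Position 9: 'g'
  Position 8: 'n'
  Position 7: 'j'
  Position 6: 'l'
  Position 5: 'h'
  Position 4: 'n'
  Position 3: 'a'
  Position 2: 'h'
  Position 1: 'g'
  Position 0: 'i'
Reversed: gnjlhnahgi

gnjlhnahgi


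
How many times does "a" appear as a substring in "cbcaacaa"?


Searching for "a" in "cbcaacaa"
Scanning each position:
  Position 0: "c" => no
  Position 1: "b" => no
  Position 2: "c" => no
  Position 3: "a" => MATCH
  Position 4: "a" => MATCH
  Position 5: "c" => no
  Position 6: "a" => MATCH
  Position 7: "a" => MATCH
Total occurrences: 4

4


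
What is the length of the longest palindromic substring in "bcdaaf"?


Input: "bcdaaf"
Checking substrings for palindromes:
  [3:5] "aa" (len 2) => palindrome
Longest palindromic substring: "aa" with length 2

2


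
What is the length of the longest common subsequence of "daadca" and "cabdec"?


LCS of "daadca" and "cabdec"
DP table:
           c    a    b    d    e    c
      0    0    0    0    0    0    0
  d   0    0    0    0    1    1    1
  a   0    0    1    1    1    1    1
  a   0    0    1    1    1    1    1
  d   0    0    1    1    2    2    2
  c   0    1    1    1    2    2    3
  a   0    1    2    2    2    2    3
LCS length = dp[6][6] = 3

3


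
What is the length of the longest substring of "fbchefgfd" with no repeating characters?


Input: "fbchefgfd"
Sliding window (track last position of each char):
  Position 0 ('f'): window [0,0] length 1 -- new best
  Position 1 ('b'): window [0,1] length 2 -- new best
  Position 2 ('c'): window [0,2] length 3 -- new best
  Position 3 ('h'): window [0,3] length 4 -- new best
  Position 4 ('e'): window [0,4] length 5 -- new best
  Position 5 ('f'): repeat (last at 0), move window start to 1
  Position 5 ('f'): window [1,5] length 5
  Position 6 ('g'): window [1,6] length 6 -- new best
  Position 7 ('f'): repeat (last at 5), move window start to 6
  Position 7 ('f'): window [6,7] length 2
  Position 8 ('d'): window [6,8] length 3
Longest substring with no repeats: "bchefg" with length 6

6


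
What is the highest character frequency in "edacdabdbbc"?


Input: edacdabdbbc
Character counts:
  'a': 2
  'b': 3
  'c': 2
  'd': 3
  'e': 1
Maximum frequency: 3

3


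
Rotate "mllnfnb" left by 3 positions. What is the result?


Input: "mllnfnb", rotate left by 3
First 3 characters: "mll"
Remaining characters: "nfnb"
Concatenate remaining + first: "nfnb" + "mll" = "nfnbmll"

nfnbmll


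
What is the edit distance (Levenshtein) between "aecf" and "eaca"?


Computing edit distance: "aecf" -> "eaca"
DP table:
           e    a    c    a
      0    1    2    3    4
  a   1    1    1    2    3
  e   2    1    2    2    3
  c   3    2    2    2    3
  f   4    3    3    3    3
Edit distance = dp[4][4] = 3

3


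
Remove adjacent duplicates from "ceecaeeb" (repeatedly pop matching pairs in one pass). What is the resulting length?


Input: ceecaeeb
Stack-based adjacent duplicate removal:
  Read 'c': push. Stack: c
  Read 'e': push. Stack: ce
  Read 'e': matches stack top 'e' => pop. Stack: c
  Read 'c': matches stack top 'c' => pop. Stack: (empty)
  Read 'a': push. Stack: a
  Read 'e': push. Stack: ae
  Read 'e': matches stack top 'e' => pop. Stack: a
  Read 'b': push. Stack: ab
Final stack: "ab" (length 2)

2


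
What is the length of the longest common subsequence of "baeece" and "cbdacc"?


LCS of "baeece" and "cbdacc"
DP table:
           c    b    d    a    c    c
      0    0    0    0    0    0    0
  b   0    0    1    1    1    1    1
  a   0    0    1    1    2    2    2
  e   0    0    1    1    2    2    2
  e   0    0    1    1    2    2    2
  c   0    1    1    1    2    3    3
  e   0    1    1    1    2    3    3
LCS length = dp[6][6] = 3

3


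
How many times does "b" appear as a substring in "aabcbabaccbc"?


Searching for "b" in "aabcbabaccbc"
Scanning each position:
  Position 0: "a" => no
  Position 1: "a" => no
  Position 2: "b" => MATCH
  Position 3: "c" => no
  Position 4: "b" => MATCH
  Position 5: "a" => no
  Position 6: "b" => MATCH
  Position 7: "a" => no
  Position 8: "c" => no
  Position 9: "c" => no
  Position 10: "b" => MATCH
  Position 11: "c" => no
Total occurrences: 4

4


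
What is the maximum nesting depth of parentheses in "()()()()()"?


Input: "()()()()()"
Tracking depth:
  Position 0 '(': depth becomes 1
  Position 1 ')': depth becomes 0
  Position 2 '(': depth becomes 1
  Position 3 ')': depth becomes 0
  Position 4 '(': depth becomes 1
  Position 5 ')': depth becomes 0
  Position 6 '(': depth becomes 1
  Position 7 ')': depth becomes 0
  Position 8 '(': depth becomes 1
  Position 9 ')': depth becomes 0
Maximum depth reached: 1

1


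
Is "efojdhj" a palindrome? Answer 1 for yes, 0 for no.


Input: efojdhj
Reversed: jhdjofe
  Compare pos 0 ('e') with pos 6 ('j'): MISMATCH
  Compare pos 1 ('f') with pos 5 ('h'): MISMATCH
  Compare pos 2 ('o') with pos 4 ('d'): MISMATCH
Result: not a palindrome

0


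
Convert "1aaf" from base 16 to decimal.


Input: "1aaf" in base 16
Positional expansion:
  Digit '1' (value 1) x 16^3 = 4096
  Digit 'a' (value 10) x 16^2 = 2560
  Digit 'a' (value 10) x 16^1 = 160
  Digit 'f' (value 15) x 16^0 = 15
Sum = 6831

6831


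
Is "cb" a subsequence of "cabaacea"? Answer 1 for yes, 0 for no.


Check if "cb" is a subsequence of "cabaacea"
Greedy scan:
  Position 0 ('c'): matches sub[0] = 'c'
  Position 1 ('a'): no match needed
  Position 2 ('b'): matches sub[1] = 'b'
  Position 3 ('a'): no match needed
  Position 4 ('a'): no match needed
  Position 5 ('c'): no match needed
  Position 6 ('e'): no match needed
  Position 7 ('a'): no match needed
All 2 characters matched => is a subsequence

1


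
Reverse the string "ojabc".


Input: ojabc
Reading characters right to left:
  Position 4: 'c'
  Position 3: 'b'
  Position 2: 'a'
  Position 1: 'j'
  Position 0: 'o'
Reversed: cbajo

cbajo


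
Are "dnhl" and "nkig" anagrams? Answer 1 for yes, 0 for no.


Strings: "dnhl", "nkig"
Sorted first:  dhln
Sorted second: gikn
Differ at position 0: 'd' vs 'g' => not anagrams

0


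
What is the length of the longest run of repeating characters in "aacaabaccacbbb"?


Input: "aacaabaccacbbb"
Scanning for longest run:
  Position 1 ('a'): continues run of 'a', length=2
  Position 2 ('c'): new char, reset run to 1
  Position 3 ('a'): new char, reset run to 1
  Position 4 ('a'): continues run of 'a', length=2
  Position 5 ('b'): new char, reset run to 1
  Position 6 ('a'): new char, reset run to 1
  Position 7 ('c'): new char, reset run to 1
  Position 8 ('c'): continues run of 'c', length=2
  Position 9 ('a'): new char, reset run to 1
  Position 10 ('c'): new char, reset run to 1
  Position 11 ('b'): new char, reset run to 1
  Position 12 ('b'): continues run of 'b', length=2
  Position 13 ('b'): continues run of 'b', length=3
Longest run: 'b' with length 3

3


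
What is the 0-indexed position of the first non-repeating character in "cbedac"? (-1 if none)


Input: cbedac
Character frequencies:
  'a': 1
  'b': 1
  'c': 2
  'd': 1
  'e': 1
Scanning left to right for freq == 1:
  Position 0 ('c'): freq=2, skip
  Position 1 ('b'): unique! => answer = 1

1


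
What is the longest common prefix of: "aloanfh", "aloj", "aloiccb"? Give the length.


Words: aloanfh, aloj, aloiccb
  Position 0: all 'a' => match
  Position 1: all 'l' => match
  Position 2: all 'o' => match
  Position 3: ('a', 'j', 'i') => mismatch, stop
LCP = "alo" (length 3)

3


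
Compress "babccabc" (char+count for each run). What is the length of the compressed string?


Input: babccabc
Runs:
  'b' x 1 => "b1"
  'a' x 1 => "a1"
  'b' x 1 => "b1"
  'c' x 2 => "c2"
  'a' x 1 => "a1"
  'b' x 1 => "b1"
  'c' x 1 => "c1"
Compressed: "b1a1b1c2a1b1c1"
Compressed length: 14

14


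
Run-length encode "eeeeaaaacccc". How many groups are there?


Input: eeeeaaaacccc
Scanning for consecutive runs:
  Group 1: 'e' x 4 (positions 0-3)
  Group 2: 'a' x 4 (positions 4-7)
  Group 3: 'c' x 4 (positions 8-11)
Total groups: 3

3


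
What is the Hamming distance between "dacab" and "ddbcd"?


Comparing "dacab" and "ddbcd" position by position:
  Position 0: 'd' vs 'd' => same
  Position 1: 'a' vs 'd' => differ
  Position 2: 'c' vs 'b' => differ
  Position 3: 'a' vs 'c' => differ
  Position 4: 'b' vs 'd' => differ
Total differences (Hamming distance): 4

4


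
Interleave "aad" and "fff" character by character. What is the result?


Interleaving "aad" and "fff":
  Position 0: 'a' from first, 'f' from second => "af"
  Position 1: 'a' from first, 'f' from second => "af"
  Position 2: 'd' from first, 'f' from second => "df"
Result: afafdf

afafdf


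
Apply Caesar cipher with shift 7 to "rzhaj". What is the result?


Caesar cipher: shift "rzhaj" by 7
  'r' (pos 17) + 7 = pos 24 = 'y'
  'z' (pos 25) + 7 = pos 6 = 'g'
  'h' (pos 7) + 7 = pos 14 = 'o'
  'a' (pos 0) + 7 = pos 7 = 'h'
  'j' (pos 9) + 7 = pos 16 = 'q'
Result: ygohq

ygohq


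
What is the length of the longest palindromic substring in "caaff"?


Input: "caaff"
Checking substrings for palindromes:
  [1:3] "aa" (len 2) => palindrome
  [3:5] "ff" (len 2) => palindrome
Longest palindromic substring: "aa" with length 2

2


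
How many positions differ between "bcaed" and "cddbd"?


Comparing "bcaed" and "cddbd" position by position:
  Position 0: 'b' vs 'c' => DIFFER
  Position 1: 'c' vs 'd' => DIFFER
  Position 2: 'a' vs 'd' => DIFFER
  Position 3: 'e' vs 'b' => DIFFER
  Position 4: 'd' vs 'd' => same
Positions that differ: 4

4


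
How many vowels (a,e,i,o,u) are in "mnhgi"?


Input: mnhgi
Checking each character:
  'm' at position 0: consonant
  'n' at position 1: consonant
  'h' at position 2: consonant
  'g' at position 3: consonant
  'i' at position 4: vowel (running total: 1)
Total vowels: 1

1


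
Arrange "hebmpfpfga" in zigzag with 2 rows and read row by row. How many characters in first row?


Zigzag "hebmpfpfga" into 2 rows:
Placing characters:
  'h' => row 0
  'e' => row 1
  'b' => row 0
  'm' => row 1
  'p' => row 0
  'f' => row 1
  'p' => row 0
  'f' => row 1
  'g' => row 0
  'a' => row 1
Rows:
  Row 0: "hbppg"
  Row 1: "emffa"
First row length: 5

5


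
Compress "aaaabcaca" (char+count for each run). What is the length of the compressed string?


Input: aaaabcaca
Runs:
  'a' x 4 => "a4"
  'b' x 1 => "b1"
  'c' x 1 => "c1"
  'a' x 1 => "a1"
  'c' x 1 => "c1"
  'a' x 1 => "a1"
Compressed: "a4b1c1a1c1a1"
Compressed length: 12

12


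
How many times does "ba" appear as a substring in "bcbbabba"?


Searching for "ba" in "bcbbabba"
Scanning each position:
  Position 0: "bc" => no
  Position 1: "cb" => no
  Position 2: "bb" => no
  Position 3: "ba" => MATCH
  Position 4: "ab" => no
  Position 5: "bb" => no
  Position 6: "ba" => MATCH
Total occurrences: 2

2


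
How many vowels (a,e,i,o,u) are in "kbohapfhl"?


Input: kbohapfhl
Checking each character:
  'k' at position 0: consonant
  'b' at position 1: consonant
  'o' at position 2: vowel (running total: 1)
  'h' at position 3: consonant
  'a' at position 4: vowel (running total: 2)
  'p' at position 5: consonant
  'f' at position 6: consonant
  'h' at position 7: consonant
  'l' at position 8: consonant
Total vowels: 2

2


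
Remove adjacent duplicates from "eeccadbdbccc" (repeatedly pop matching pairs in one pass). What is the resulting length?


Input: eeccadbdbccc
Stack-based adjacent duplicate removal:
  Read 'e': push. Stack: e
  Read 'e': matches stack top 'e' => pop. Stack: (empty)
  Read 'c': push. Stack: c
  Read 'c': matches stack top 'c' => pop. Stack: (empty)
  Read 'a': push. Stack: a
  Read 'd': push. Stack: ad
  Read 'b': push. Stack: adb
  Read 'd': push. Stack: adbd
  Read 'b': push. Stack: adbdb
  Read 'c': push. Stack: adbdbc
  Read 'c': matches stack top 'c' => pop. Stack: adbdb
  Read 'c': push. Stack: adbdbc
Final stack: "adbdbc" (length 6)

6


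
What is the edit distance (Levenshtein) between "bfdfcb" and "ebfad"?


Computing edit distance: "bfdfcb" -> "ebfad"
DP table:
           e    b    f    a    d
      0    1    2    3    4    5
  b   1    1    1    2    3    4
  f   2    2    2    1    2    3
  d   3    3    3    2    2    2
  f   4    4    4    3    3    3
  c   5    5    5    4    4    4
  b   6    6    5    5    5    5
Edit distance = dp[6][5] = 5

5


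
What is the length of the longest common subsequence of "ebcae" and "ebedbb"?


LCS of "ebcae" and "ebedbb"
DP table:
           e    b    e    d    b    b
      0    0    0    0    0    0    0
  e   0    1    1    1    1    1    1
  b   0    1    2    2    2    2    2
  c   0    1    2    2    2    2    2
  a   0    1    2    2    2    2    2
  e   0    1    2    3    3    3    3
LCS length = dp[5][6] = 3

3


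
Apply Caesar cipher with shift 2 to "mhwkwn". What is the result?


Caesar cipher: shift "mhwkwn" by 2
  'm' (pos 12) + 2 = pos 14 = 'o'
  'h' (pos 7) + 2 = pos 9 = 'j'
  'w' (pos 22) + 2 = pos 24 = 'y'
  'k' (pos 10) + 2 = pos 12 = 'm'
  'w' (pos 22) + 2 = pos 24 = 'y'
  'n' (pos 13) + 2 = pos 15 = 'p'
Result: ojymyp

ojymyp


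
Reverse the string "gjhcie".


Input: gjhcie
Reading characters right to left:
  Position 5: 'e'
  Position 4: 'i'
  Position 3: 'c'
  Position 2: 'h'
  Position 1: 'j'
  Position 0: 'g'
Reversed: eichjg

eichjg


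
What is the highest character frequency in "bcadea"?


Input: bcadea
Character counts:
  'a': 2
  'b': 1
  'c': 1
  'd': 1
  'e': 1
Maximum frequency: 2

2


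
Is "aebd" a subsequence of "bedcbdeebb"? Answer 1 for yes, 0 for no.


Check if "aebd" is a subsequence of "bedcbdeebb"
Greedy scan:
  Position 0 ('b'): no match needed
  Position 1 ('e'): no match needed
  Position 2 ('d'): no match needed
  Position 3 ('c'): no match needed
  Position 4 ('b'): no match needed
  Position 5 ('d'): no match needed
  Position 6 ('e'): no match needed
  Position 7 ('e'): no match needed
  Position 8 ('b'): no match needed
  Position 9 ('b'): no match needed
Only matched 0/4 characters => not a subsequence

0


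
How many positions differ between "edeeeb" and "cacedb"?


Comparing "edeeeb" and "cacedb" position by position:
  Position 0: 'e' vs 'c' => DIFFER
  Position 1: 'd' vs 'a' => DIFFER
  Position 2: 'e' vs 'c' => DIFFER
  Position 3: 'e' vs 'e' => same
  Position 4: 'e' vs 'd' => DIFFER
  Position 5: 'b' vs 'b' => same
Positions that differ: 4

4


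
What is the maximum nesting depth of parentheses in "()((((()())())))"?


Input: "()((((()())())))"
Tracking depth:
  Position 0 '(': depth becomes 1
  Position 1 ')': depth becomes 0
  Position 2 '(': depth becomes 1
  Position 3 '(': depth becomes 2
  Position 4 '(': depth becomes 3
  Position 5 '(': depth becomes 4
  Position 6 '(': depth becomes 5
  Position 7 ')': depth becomes 4
  Position 8 '(': depth becomes 5
  Position 9 ')': depth becomes 4
  Position 10 ')': depth becomes 3
  Position 11 '(': depth becomes 4
  Position 12 ')': depth becomes 3
  Position 13 ')': depth becomes 2
  Position 14 ')': depth becomes 1
  Position 15 ')': depth becomes 0
Maximum depth reached: 5

5


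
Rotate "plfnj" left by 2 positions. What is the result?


Input: "plfnj", rotate left by 2
First 2 characters: "pl"
Remaining characters: "fnj"
Concatenate remaining + first: "fnj" + "pl" = "fnjpl"

fnjpl


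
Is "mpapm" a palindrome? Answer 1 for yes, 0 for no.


Input: mpapm
Reversed: mpapm
  Compare pos 0 ('m') with pos 4 ('m'): match
  Compare pos 1 ('p') with pos 3 ('p'): match
Result: palindrome

1


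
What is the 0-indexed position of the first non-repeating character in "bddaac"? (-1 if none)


Input: bddaac
Character frequencies:
  'a': 2
  'b': 1
  'c': 1
  'd': 2
Scanning left to right for freq == 1:
  Position 0 ('b'): unique! => answer = 0

0


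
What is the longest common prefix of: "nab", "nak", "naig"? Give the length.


Words: nab, nak, naig
  Position 0: all 'n' => match
  Position 1: all 'a' => match
  Position 2: ('b', 'k', 'i') => mismatch, stop
LCP = "na" (length 2)

2


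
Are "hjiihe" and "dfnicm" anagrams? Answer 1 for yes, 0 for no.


Strings: "hjiihe", "dfnicm"
Sorted first:  ehhiij
Sorted second: cdfimn
Differ at position 0: 'e' vs 'c' => not anagrams

0


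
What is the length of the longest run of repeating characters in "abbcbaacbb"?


Input: "abbcbaacbb"
Scanning for longest run:
  Position 1 ('b'): new char, reset run to 1
  Position 2 ('b'): continues run of 'b', length=2
  Position 3 ('c'): new char, reset run to 1
  Position 4 ('b'): new char, reset run to 1
  Position 5 ('a'): new char, reset run to 1
  Position 6 ('a'): continues run of 'a', length=2
  Position 7 ('c'): new char, reset run to 1
  Position 8 ('b'): new char, reset run to 1
  Position 9 ('b'): continues run of 'b', length=2
Longest run: 'b' with length 2

2


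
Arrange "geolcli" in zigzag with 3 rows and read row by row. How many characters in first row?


Zigzag "geolcli" into 3 rows:
Placing characters:
  'g' => row 0
  'e' => row 1
  'o' => row 2
  'l' => row 1
  'c' => row 0
  'l' => row 1
  'i' => row 2
Rows:
  Row 0: "gc"
  Row 1: "ell"
  Row 2: "oi"
First row length: 2

2


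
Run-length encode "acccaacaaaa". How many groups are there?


Input: acccaacaaaa
Scanning for consecutive runs:
  Group 1: 'a' x 1 (positions 0-0)
  Group 2: 'c' x 3 (positions 1-3)
  Group 3: 'a' x 2 (positions 4-5)
  Group 4: 'c' x 1 (positions 6-6)
  Group 5: 'a' x 4 (positions 7-10)
Total groups: 5

5


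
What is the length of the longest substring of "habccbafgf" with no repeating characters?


Input: "habccbafgf"
Sliding window (track last position of each char):
  Position 0 ('h'): window [0,0] length 1 -- new best
  Position 1 ('a'): window [0,1] length 2 -- new best
  Position 2 ('b'): window [0,2] length 3 -- new best
  Position 3 ('c'): window [0,3] length 4 -- new best
  Position 4 ('c'): repeat (last at 3), move window start to 4
  Position 4 ('c'): window [4,4] length 1
  Position 5 ('b'): window [4,5] length 2
  Position 6 ('a'): window [4,6] length 3
  Position 7 ('f'): window [4,7] length 4
  Position 8 ('g'): window [4,8] length 5 -- new best
  Position 9 ('f'): repeat (last at 7), move window start to 8
  Position 9 ('f'): window [8,9] length 2
Longest substring with no repeats: "cbafg" with length 5

5


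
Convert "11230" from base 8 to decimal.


Input: "11230" in base 8
Positional expansion:
  Digit '1' (value 1) x 8^4 = 4096
  Digit '1' (value 1) x 8^3 = 512
  Digit '2' (value 2) x 8^2 = 128
  Digit '3' (value 3) x 8^1 = 24
  Digit '0' (value 0) x 8^0 = 0
Sum = 4760

4760


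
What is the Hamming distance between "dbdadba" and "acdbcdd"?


Comparing "dbdadba" and "acdbcdd" position by position:
  Position 0: 'd' vs 'a' => differ
  Position 1: 'b' vs 'c' => differ
  Position 2: 'd' vs 'd' => same
  Position 3: 'a' vs 'b' => differ
  Position 4: 'd' vs 'c' => differ
  Position 5: 'b' vs 'd' => differ
  Position 6: 'a' vs 'd' => differ
Total differences (Hamming distance): 6

6


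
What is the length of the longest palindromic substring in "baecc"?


Input: "baecc"
Checking substrings for palindromes:
  [3:5] "cc" (len 2) => palindrome
Longest palindromic substring: "cc" with length 2

2


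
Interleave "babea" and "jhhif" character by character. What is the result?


Interleaving "babea" and "jhhif":
  Position 0: 'b' from first, 'j' from second => "bj"
  Position 1: 'a' from first, 'h' from second => "ah"
  Position 2: 'b' from first, 'h' from second => "bh"
  Position 3: 'e' from first, 'i' from second => "ei"
  Position 4: 'a' from first, 'f' from second => "af"
Result: bjahbheiaf

bjahbheiaf


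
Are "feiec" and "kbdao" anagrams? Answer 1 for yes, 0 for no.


Strings: "feiec", "kbdao"
Sorted first:  ceefi
Sorted second: abdko
Differ at position 0: 'c' vs 'a' => not anagrams

0


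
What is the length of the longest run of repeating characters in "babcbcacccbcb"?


Input: "babcbcacccbcb"
Scanning for longest run:
  Position 1 ('a'): new char, reset run to 1
  Position 2 ('b'): new char, reset run to 1
  Position 3 ('c'): new char, reset run to 1
  Position 4 ('b'): new char, reset run to 1
  Position 5 ('c'): new char, reset run to 1
  Position 6 ('a'): new char, reset run to 1
  Position 7 ('c'): new char, reset run to 1
  Position 8 ('c'): continues run of 'c', length=2
  Position 9 ('c'): continues run of 'c', length=3
  Position 10 ('b'): new char, reset run to 1
  Position 11 ('c'): new char, reset run to 1
  Position 12 ('b'): new char, reset run to 1
Longest run: 'c' with length 3

3


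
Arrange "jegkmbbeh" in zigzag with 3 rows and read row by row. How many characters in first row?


Zigzag "jegkmbbeh" into 3 rows:
Placing characters:
  'j' => row 0
  'e' => row 1
  'g' => row 2
  'k' => row 1
  'm' => row 0
  'b' => row 1
  'b' => row 2
  'e' => row 1
  'h' => row 0
Rows:
  Row 0: "jmh"
  Row 1: "ekbe"
  Row 2: "gb"
First row length: 3

3


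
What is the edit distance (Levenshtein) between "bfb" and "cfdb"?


Computing edit distance: "bfb" -> "cfdb"
DP table:
           c    f    d    b
      0    1    2    3    4
  b   1    1    2    3    3
  f   2    2    1    2    3
  b   3    3    2    2    2
Edit distance = dp[3][4] = 2

2


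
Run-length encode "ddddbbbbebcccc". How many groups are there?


Input: ddddbbbbebcccc
Scanning for consecutive runs:
  Group 1: 'd' x 4 (positions 0-3)
  Group 2: 'b' x 4 (positions 4-7)
  Group 3: 'e' x 1 (positions 8-8)
  Group 4: 'b' x 1 (positions 9-9)
  Group 5: 'c' x 4 (positions 10-13)
Total groups: 5

5


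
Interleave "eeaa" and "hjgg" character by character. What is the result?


Interleaving "eeaa" and "hjgg":
  Position 0: 'e' from first, 'h' from second => "eh"
  Position 1: 'e' from first, 'j' from second => "ej"
  Position 2: 'a' from first, 'g' from second => "ag"
  Position 3: 'a' from first, 'g' from second => "ag"
Result: ehejagag

ehejagag


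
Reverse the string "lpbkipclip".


Input: lpbkipclip
Reading characters right to left:
  Position 9: 'p'
  Position 8: 'i'
  Position 7: 'l'
  Position 6: 'c'
  Position 5: 'p'
  Position 4: 'i'
  Position 3: 'k'
  Position 2: 'b'
  Position 1: 'p'
  Position 0: 'l'
Reversed: pilcpikbpl

pilcpikbpl


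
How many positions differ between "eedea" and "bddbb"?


Comparing "eedea" and "bddbb" position by position:
  Position 0: 'e' vs 'b' => DIFFER
  Position 1: 'e' vs 'd' => DIFFER
  Position 2: 'd' vs 'd' => same
  Position 3: 'e' vs 'b' => DIFFER
  Position 4: 'a' vs 'b' => DIFFER
Positions that differ: 4

4


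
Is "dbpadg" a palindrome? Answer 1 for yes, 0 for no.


Input: dbpadg
Reversed: gdapbd
  Compare pos 0 ('d') with pos 5 ('g'): MISMATCH
  Compare pos 1 ('b') with pos 4 ('d'): MISMATCH
  Compare pos 2 ('p') with pos 3 ('a'): MISMATCH
Result: not a palindrome

0


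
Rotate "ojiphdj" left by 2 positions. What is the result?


Input: "ojiphdj", rotate left by 2
First 2 characters: "oj"
Remaining characters: "iphdj"
Concatenate remaining + first: "iphdj" + "oj" = "iphdjoj"

iphdjoj


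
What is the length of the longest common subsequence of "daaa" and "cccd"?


LCS of "daaa" and "cccd"
DP table:
           c    c    c    d
      0    0    0    0    0
  d   0    0    0    0    1
  a   0    0    0    0    1
  a   0    0    0    0    1
  a   0    0    0    0    1
LCS length = dp[4][4] = 1

1


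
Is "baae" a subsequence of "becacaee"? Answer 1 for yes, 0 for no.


Check if "baae" is a subsequence of "becacaee"
Greedy scan:
  Position 0 ('b'): matches sub[0] = 'b'
  Position 1 ('e'): no match needed
  Position 2 ('c'): no match needed
  Position 3 ('a'): matches sub[1] = 'a'
  Position 4 ('c'): no match needed
  Position 5 ('a'): matches sub[2] = 'a'
  Position 6 ('e'): matches sub[3] = 'e'
  Position 7 ('e'): no match needed
All 4 characters matched => is a subsequence

1


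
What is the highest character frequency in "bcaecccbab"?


Input: bcaecccbab
Character counts:
  'a': 2
  'b': 3
  'c': 4
  'e': 1
Maximum frequency: 4

4


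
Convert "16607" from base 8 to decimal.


Input: "16607" in base 8
Positional expansion:
  Digit '1' (value 1) x 8^4 = 4096
  Digit '6' (value 6) x 8^3 = 3072
  Digit '6' (value 6) x 8^2 = 384
  Digit '0' (value 0) x 8^1 = 0
  Digit '7' (value 7) x 8^0 = 7
Sum = 7559

7559


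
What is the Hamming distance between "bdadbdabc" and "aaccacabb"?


Comparing "bdadbdabc" and "aaccacabb" position by position:
  Position 0: 'b' vs 'a' => differ
  Position 1: 'd' vs 'a' => differ
  Position 2: 'a' vs 'c' => differ
  Position 3: 'd' vs 'c' => differ
  Position 4: 'b' vs 'a' => differ
  Position 5: 'd' vs 'c' => differ
  Position 6: 'a' vs 'a' => same
  Position 7: 'b' vs 'b' => same
  Position 8: 'c' vs 'b' => differ
Total differences (Hamming distance): 7

7


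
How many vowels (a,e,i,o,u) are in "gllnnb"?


Input: gllnnb
Checking each character:
  'g' at position 0: consonant
  'l' at position 1: consonant
  'l' at position 2: consonant
  'n' at position 3: consonant
  'n' at position 4: consonant
  'b' at position 5: consonant
Total vowels: 0

0


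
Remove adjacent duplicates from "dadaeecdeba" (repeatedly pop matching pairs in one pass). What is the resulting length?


Input: dadaeecdeba
Stack-based adjacent duplicate removal:
  Read 'd': push. Stack: d
  Read 'a': push. Stack: da
  Read 'd': push. Stack: dad
  Read 'a': push. Stack: dada
  Read 'e': push. Stack: dadae
  Read 'e': matches stack top 'e' => pop. Stack: dada
  Read 'c': push. Stack: dadac
  Read 'd': push. Stack: dadacd
  Read 'e': push. Stack: dadacde
  Read 'b': push. Stack: dadacdeb
  Read 'a': push. Stack: dadacdeba
Final stack: "dadacdeba" (length 9)

9


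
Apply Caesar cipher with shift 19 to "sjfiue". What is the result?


Caesar cipher: shift "sjfiue" by 19
  's' (pos 18) + 19 = pos 11 = 'l'
  'j' (pos 9) + 19 = pos 2 = 'c'
  'f' (pos 5) + 19 = pos 24 = 'y'
  'i' (pos 8) + 19 = pos 1 = 'b'
  'u' (pos 20) + 19 = pos 13 = 'n'
  'e' (pos 4) + 19 = pos 23 = 'x'
Result: lcybnx

lcybnx


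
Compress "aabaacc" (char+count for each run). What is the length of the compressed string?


Input: aabaacc
Runs:
  'a' x 2 => "a2"
  'b' x 1 => "b1"
  'a' x 2 => "a2"
  'c' x 2 => "c2"
Compressed: "a2b1a2c2"
Compressed length: 8

8


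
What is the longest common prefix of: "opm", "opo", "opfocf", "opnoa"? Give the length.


Words: opm, opo, opfocf, opnoa
  Position 0: all 'o' => match
  Position 1: all 'p' => match
  Position 2: ('m', 'o', 'f', 'n') => mismatch, stop
LCP = "op" (length 2)

2


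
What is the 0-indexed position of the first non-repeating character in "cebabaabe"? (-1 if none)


Input: cebabaabe
Character frequencies:
  'a': 3
  'b': 3
  'c': 1
  'e': 2
Scanning left to right for freq == 1:
  Position 0 ('c'): unique! => answer = 0

0


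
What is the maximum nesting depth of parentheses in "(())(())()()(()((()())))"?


Input: "(())(())()()(()((()())))"
Tracking depth:
  Position 0 '(': depth becomes 1
  Position 1 '(': depth becomes 2
  Position 2 ')': depth becomes 1
  Position 3 ')': depth becomes 0
  Position 4 '(': depth becomes 1
  Position 5 '(': depth becomes 2
  Position 6 ')': depth becomes 1
  Position 7 ')': depth becomes 0
  Position 8 '(': depth becomes 1
  Position 9 ')': depth becomes 0
  Position 10 '(': depth becomes 1
  Position 11 ')': depth becomes 0
  Position 12 '(': depth becomes 1
  Position 13 '(': depth becomes 2
  Position 14 ')': depth becomes 1
  Position 15 '(': depth becomes 2
  Position 16 '(': depth becomes 3
  Position 17 '(': depth becomes 4
  Position 18 ')': depth becomes 3
  Position 19 '(': depth becomes 4
  Position 20 ')': depth becomes 3
  Position 21 ')': depth becomes 2
  Position 22 ')': depth becomes 1
  Position 23 ')': depth becomes 0
Maximum depth reached: 4

4


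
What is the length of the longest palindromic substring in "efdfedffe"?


Input: "efdfedffe"
Checking substrings for palindromes:
  [0:5] "efdfe" (len 5) => palindrome
  [1:4] "fdf" (len 3) => palindrome
  [6:8] "ff" (len 2) => palindrome
Longest palindromic substring: "efdfe" with length 5

5


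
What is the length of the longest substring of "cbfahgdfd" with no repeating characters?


Input: "cbfahgdfd"
Sliding window (track last position of each char):
  Position 0 ('c'): window [0,0] length 1 -- new best
  Position 1 ('b'): window [0,1] length 2 -- new best
  Position 2 ('f'): window [0,2] length 3 -- new best
  Position 3 ('a'): window [0,3] length 4 -- new best
  Position 4 ('h'): window [0,4] length 5 -- new best
  Position 5 ('g'): window [0,5] length 6 -- new best
  Position 6 ('d'): window [0,6] length 7 -- new best
  Position 7 ('f'): repeat (last at 2), move window start to 3
  Position 7 ('f'): window [3,7] length 5
  Position 8 ('d'): repeat (last at 6), move window start to 7
  Position 8 ('d'): window [7,8] length 2
Longest substring with no repeats: "cbfahgd" with length 7

7


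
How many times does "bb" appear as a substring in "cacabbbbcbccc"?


Searching for "bb" in "cacabbbbcbccc"
Scanning each position:
  Position 0: "ca" => no
  Position 1: "ac" => no
  Position 2: "ca" => no
  Position 3: "ab" => no
  Position 4: "bb" => MATCH
  Position 5: "bb" => MATCH
  Position 6: "bb" => MATCH
  Position 7: "bc" => no
  Position 8: "cb" => no
  Position 9: "bc" => no
  Position 10: "cc" => no
  Position 11: "cc" => no
Total occurrences: 3

3


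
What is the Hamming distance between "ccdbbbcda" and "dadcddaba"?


Comparing "ccdbbbcda" and "dadcddaba" position by position:
  Position 0: 'c' vs 'd' => differ
  Position 1: 'c' vs 'a' => differ
  Position 2: 'd' vs 'd' => same
  Position 3: 'b' vs 'c' => differ
  Position 4: 'b' vs 'd' => differ
  Position 5: 'b' vs 'd' => differ
  Position 6: 'c' vs 'a' => differ
  Position 7: 'd' vs 'b' => differ
  Position 8: 'a' vs 'a' => same
Total differences (Hamming distance): 7

7


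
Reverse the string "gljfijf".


Input: gljfijf
Reading characters right to left:
  Position 6: 'f'
  Position 5: 'j'
  Position 4: 'i'
  Position 3: 'f'
  Position 2: 'j'
  Position 1: 'l'
  Position 0: 'g'
Reversed: fjifjlg

fjifjlg


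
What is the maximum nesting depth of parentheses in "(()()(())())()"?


Input: "(()()(())())()"
Tracking depth:
  Position 0 '(': depth becomes 1
  Position 1 '(': depth becomes 2
  Position 2 ')': depth becomes 1
  Position 3 '(': depth becomes 2
  Position 4 ')': depth becomes 1
  Position 5 '(': depth becomes 2
  Position 6 '(': depth becomes 3
  Position 7 ')': depth becomes 2
  Position 8 ')': depth becomes 1
  Position 9 '(': depth becomes 2
  Position 10 ')': depth becomes 1
  Position 11 ')': depth becomes 0
  Position 12 '(': depth becomes 1
  Position 13 ')': depth becomes 0
Maximum depth reached: 3

3


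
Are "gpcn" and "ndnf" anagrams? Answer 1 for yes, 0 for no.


Strings: "gpcn", "ndnf"
Sorted first:  cgnp
Sorted second: dfnn
Differ at position 0: 'c' vs 'd' => not anagrams

0


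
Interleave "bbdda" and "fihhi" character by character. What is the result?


Interleaving "bbdda" and "fihhi":
  Position 0: 'b' from first, 'f' from second => "bf"
  Position 1: 'b' from first, 'i' from second => "bi"
  Position 2: 'd' from first, 'h' from second => "dh"
  Position 3: 'd' from first, 'h' from second => "dh"
  Position 4: 'a' from first, 'i' from second => "ai"
Result: bfbidhdhai

bfbidhdhai


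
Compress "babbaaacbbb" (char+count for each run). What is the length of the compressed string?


Input: babbaaacbbb
Runs:
  'b' x 1 => "b1"
  'a' x 1 => "a1"
  'b' x 2 => "b2"
  'a' x 3 => "a3"
  'c' x 1 => "c1"
  'b' x 3 => "b3"
Compressed: "b1a1b2a3c1b3"
Compressed length: 12

12


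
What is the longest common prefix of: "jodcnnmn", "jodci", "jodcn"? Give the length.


Words: jodcnnmn, jodci, jodcn
  Position 0: all 'j' => match
  Position 1: all 'o' => match
  Position 2: all 'd' => match
  Position 3: all 'c' => match
  Position 4: ('n', 'i', 'n') => mismatch, stop
LCP = "jodc" (length 4)

4


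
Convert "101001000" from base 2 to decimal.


Input: "101001000" in base 2
Positional expansion:
  Digit '1' (value 1) x 2^8 = 256
  Digit '0' (value 0) x 2^7 = 0
  Digit '1' (value 1) x 2^6 = 64
  Digit '0' (value 0) x 2^5 = 0
  Digit '0' (value 0) x 2^4 = 0
  Digit '1' (value 1) x 2^3 = 8
  Digit '0' (value 0) x 2^2 = 0
  Digit '0' (value 0) x 2^1 = 0
  Digit '0' (value 0) x 2^0 = 0
Sum = 328

328


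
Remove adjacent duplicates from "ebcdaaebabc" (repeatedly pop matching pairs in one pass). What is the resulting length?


Input: ebcdaaebabc
Stack-based adjacent duplicate removal:
  Read 'e': push. Stack: e
  Read 'b': push. Stack: eb
  Read 'c': push. Stack: ebc
  Read 'd': push. Stack: ebcd
  Read 'a': push. Stack: ebcda
  Read 'a': matches stack top 'a' => pop. Stack: ebcd
  Read 'e': push. Stack: ebcde
  Read 'b': push. Stack: ebcdeb
  Read 'a': push. Stack: ebcdeba
  Read 'b': push. Stack: ebcdebab
  Read 'c': push. Stack: ebcdebabc
Final stack: "ebcdebabc" (length 9)

9


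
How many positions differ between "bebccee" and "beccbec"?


Comparing "bebccee" and "beccbec" position by position:
  Position 0: 'b' vs 'b' => same
  Position 1: 'e' vs 'e' => same
  Position 2: 'b' vs 'c' => DIFFER
  Position 3: 'c' vs 'c' => same
  Position 4: 'c' vs 'b' => DIFFER
  Position 5: 'e' vs 'e' => same
  Position 6: 'e' vs 'c' => DIFFER
Positions that differ: 3

3


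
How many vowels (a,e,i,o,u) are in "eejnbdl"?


Input: eejnbdl
Checking each character:
  'e' at position 0: vowel (running total: 1)
  'e' at position 1: vowel (running total: 2)
  'j' at position 2: consonant
  'n' at position 3: consonant
  'b' at position 4: consonant
  'd' at position 5: consonant
  'l' at position 6: consonant
Total vowels: 2

2


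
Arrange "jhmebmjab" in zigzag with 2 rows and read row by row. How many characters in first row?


Zigzag "jhmebmjab" into 2 rows:
Placing characters:
  'j' => row 0
  'h' => row 1
  'm' => row 0
  'e' => row 1
  'b' => row 0
  'm' => row 1
  'j' => row 0
  'a' => row 1
  'b' => row 0
Rows:
  Row 0: "jmbjb"
  Row 1: "hema"
First row length: 5

5


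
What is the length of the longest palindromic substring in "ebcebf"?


Input: "ebcebf"
Checking substrings for palindromes:
  No multi-char palindromic substrings found
Longest palindromic substring: "e" with length 1

1


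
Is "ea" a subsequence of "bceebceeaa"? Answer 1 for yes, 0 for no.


Check if "ea" is a subsequence of "bceebceeaa"
Greedy scan:
  Position 0 ('b'): no match needed
  Position 1 ('c'): no match needed
  Position 2 ('e'): matches sub[0] = 'e'
  Position 3 ('e'): no match needed
  Position 4 ('b'): no match needed
  Position 5 ('c'): no match needed
  Position 6 ('e'): no match needed
  Position 7 ('e'): no match needed
  Position 8 ('a'): matches sub[1] = 'a'
  Position 9 ('a'): no match needed
All 2 characters matched => is a subsequence

1
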